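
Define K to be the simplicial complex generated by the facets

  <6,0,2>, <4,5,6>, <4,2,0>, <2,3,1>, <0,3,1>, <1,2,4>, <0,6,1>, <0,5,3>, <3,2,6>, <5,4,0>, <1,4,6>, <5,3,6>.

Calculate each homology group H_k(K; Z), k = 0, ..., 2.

H_0 = Z,  H_1 = Z/2,  H_2 = 0.

K has 7 vertices, 18 edges, 12 triangles.
rank ∂_0 = 0, rank ∂_1 = 6 ⇒ b_0 = 7 − 0 − 6 = 1; all invariant factors of ∂_1 are 1 so no torsion. So H_0 ≅ Z.
rank ∂_1 = 6, rank ∂_2 = 12 ⇒ b_1 = 18 − 6 − 12 = 0; ∂_2 has invariant factor(s) [2] giving torsion. So H_1 ≅ Z/2.
rank ∂_2 = 12, rank ∂_3 = 0 ⇒ b_2 = 12 − 12 − 0 = 0. So H_2 ≅ 0.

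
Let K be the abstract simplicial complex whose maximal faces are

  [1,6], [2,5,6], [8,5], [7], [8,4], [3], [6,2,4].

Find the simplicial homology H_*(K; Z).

Fix the vertex order 1 < 2 < 3 < 4 < 5 < 6 < 7 < 8 and write every simplex with vertices in increasing order. Then dim K = 2 and the simplices of K are:

  0-simplices (8): [1], [2], [3], [4], [5], [6], [7], [8]
  1-simplices (8): [1,6], [2,4], [2,5], [2,6], [4,6], [4,8], [5,6], [5,8]
  2-simplices (2): [2,4,6], [2,5,6]

Hence C_0 ≅ Z^8, C_1 ≅ Z^8, C_2 ≅ Z^2.

The boundary map ∂_1: C_1 → C_0 sends each edge [p,q] (with p < q) to q − p. For instance
  ∂[2,5] = [5] − [2].
This gives a 8×8 integer matrix of rank 5; reducing to Smith normal form yields diagonal entries (1,1,1,1,1).

Boundary ∂_2: C_2 → C_1 acts by ∂[p,q,r] = [q,r] − [p,r] + [p,q]. For instance
  ∂[2,4,6] = [4,6] − [2,6] + [2,4],
  ∂[2,5,6] = [5,6] − [2,6] + [2,5].
The 8×2 boundary matrix has rank 2 and Smith normal form diag(1,1).

From H_k ≅ ker(∂_k) / im(∂_{k+1}) we obtain:

  H_0: rank C_0 − rank ∂_1 = 8 − 5 = 3, and the invariant factors of ∂_1 are all 1, so H_0 ≅ Z^3.
  H_1: rank ker ∂_1 − rank ∂_2 = (8 − 5) − 2 = 1, and the invariant factors of ∂_2 are all 1, so H_1 ≅ Z.
  H_2: rank ker ∂_2 − rank ∂_3 = (2 − 2) − 0 = 0, and there is no ∂_3, so H_2 ≅ 0.

H_0 ≅ Z^3,  H_1 ≅ Z,  H_2 = 0.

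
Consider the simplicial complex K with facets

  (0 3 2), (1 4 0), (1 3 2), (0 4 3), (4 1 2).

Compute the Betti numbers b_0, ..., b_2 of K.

b_0 = 1, b_1 = 1, b_2 = 0.

We work with the vertex ordering 0 < 1 < 2 < 3 < 4. The simplices of K, each written with vertices in increasing order, are:

  0-simplices (5): [0], [1], [2], [3], [4]
  1-simplices (10): [0,1], [0,2], [0,3], [0,4], [1,2], [1,3], [1,4], [2,3], [2,4], [3,4]
  2-simplices (5): [0,1,4], [0,2,3], [0,3,4], [1,2,3], [1,2,4]

Hence C_0 ≅ Z^5, C_1 ≅ Z^10, C_2 ≅ Z^5.

Boundary ∂_1: C_1 → C_0 sends each edge [p,q] (with p < q) to q − p. For instance
  ∂[1,2] = [2] − [1].
This gives a 5×10 integer matrix of rank 4; reducing to Smith normal form yields diagonal entries (1,1,1,1).

∂_2: C_2 → C_1 sends each 2-simplex [p,q,r] to [q,r] − [p,r] + [p,q]. For instance
  ∂[0,3,4] = [3,4] − [0,4] + [0,3],
  ∂[1,2,4] = [2,4] − [1,4] + [1,2].
The resulting 10×5 matrix has rank 5, and its Smith normal form has invariant factors (1,1,1,1,1).

From H_k ≅ ker(∂_k) / im(∂_{k+1}) we obtain:

  H_0: rank C_0 − rank ∂_1 = 5 − 4 = 1, and the invariant factors of ∂_1 are all 1, so H_0 = Z.
  H_1: rank ker ∂_1 − rank ∂_2 = (10 − 4) − 5 = 1, and the invariant factors of ∂_2 are all 1, so H_1 = Z.
  H_2: rank ker ∂_2 − rank ∂_3 = (5 − 5) − 0 = 0, and there is no ∂_3, so H_2 = 0.

As a check, the Euler characteristic is 5 − 10 + 5 = 0, which agrees with 1 − 1 + 0 = 0.

Hence the Betti numbers are b_0 = 1, b_1 = 1, b_2 = 0.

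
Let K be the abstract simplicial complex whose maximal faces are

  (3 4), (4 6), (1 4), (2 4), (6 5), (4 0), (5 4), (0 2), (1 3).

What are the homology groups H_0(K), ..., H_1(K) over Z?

We work with the vertex ordering 0 < 1 < 2 < 3 < 4 < 5 < 6. The simplices of K, each written with vertices in increasing order, are:

  0-simplices (7): [0], [1], [2], [3], [4], [5], [6]
  1-simplices (9): [0,2], [0,4], [1,3], [1,4], [2,4], [3,4], [4,5], [4,6], [5,6]

so the chain groups are C_0 ≅ Z^7, C_1 ≅ Z^9.

Boundary ∂_1: C_1 → C_0 maps an edge to its endpoints' difference, ∂[p,q] = q − p. For instance
  ∂[0,4] = [4] − [0].
This gives a 7×9 integer matrix of rank 6; reducing to Smith normal form yields diagonal entries (1,1,1,1,1,1).

Reading off H_k = ker ∂_k / im ∂_{k+1}:

  H_0: rank C_0 − rank ∂_1 = 7 − 6 = 1, and the invariant factors of ∂_1 are all 1, so H_0 ≅ Z.
  H_1: rank ker ∂_1 − rank ∂_2 = (9 − 6) − 0 = 3, and there is no ∂_2, so H_1 ≅ Z^3.

As a check, the Euler characteristic is 7 − 9 = -2, which agrees with 1 − 3 = -2.
(K is a triangulation of a wedge of 3 circles.)

H_0 ≅ Z,  H_1 ≅ Z^3.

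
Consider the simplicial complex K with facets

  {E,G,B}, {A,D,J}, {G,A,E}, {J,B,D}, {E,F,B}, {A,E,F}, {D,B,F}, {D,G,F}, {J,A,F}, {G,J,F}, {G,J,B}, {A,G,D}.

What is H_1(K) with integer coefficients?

Fix the vertex order A < B < D < E < F < G < J and write every simplex with vertices in increasing order. Then dim K = 2 and the simplices of K are:

  0-simplices (7): A, B, D, E, F, G, J
  1-simplices (18): AD, AE, AF, AG, AJ, BD, BE, BF, BG, BJ, DF, DG, DJ, EF, EG, FG, FJ, GJ
  2-simplices (12): ADG, ADJ, AEF, AEG, AFJ, BDF, BDJ, BEF, BEG, BGJ, DFG, FGJ

so the chain groups are C_0 ≅ Z^7, C_1 ≅ Z^18, C_2 ≅ Z^12.

Boundary ∂_1: C_1 → C_0 maps an edge to its endpoints' difference, ∂[p,q] = q − p.
The resulting 7×18 matrix has rank 6, and its Smith normal form has invariant factors (1,1,1,1,1,1).

Boundary ∂_2: C_2 → C_1 acts by ∂[p,q,r] = [q,r] − [p,r] + [p,q]. For instance
  ∂DFG = FG − DG + DF,
  ∂AFJ = FJ − AJ + AF.
As a 18×12 matrix over Z this has rank 12, with invariant factors (1,1,1,1,1,1,1,1,1,1,1,2).

Reading off H_k = ker ∂_k / im ∂_{k+1}:

  H_1: rank ker ∂_1 − rank ∂_2 = (18 − 6) − 12 = 0, and ∂_2 has invariant factor 2 > 1, so H_1 = Z_2.

H_1 ≅ Z_2.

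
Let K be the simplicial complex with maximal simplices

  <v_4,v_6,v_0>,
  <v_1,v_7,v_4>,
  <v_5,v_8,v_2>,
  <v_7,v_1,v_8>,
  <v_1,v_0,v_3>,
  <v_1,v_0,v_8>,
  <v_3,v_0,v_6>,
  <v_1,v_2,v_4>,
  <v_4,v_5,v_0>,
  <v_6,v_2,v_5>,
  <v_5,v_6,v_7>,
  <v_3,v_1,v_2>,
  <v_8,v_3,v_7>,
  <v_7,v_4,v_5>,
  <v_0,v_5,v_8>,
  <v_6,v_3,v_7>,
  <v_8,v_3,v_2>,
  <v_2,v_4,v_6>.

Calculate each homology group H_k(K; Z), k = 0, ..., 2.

H_0 = Z,  H_1 = Z ⊕ Z/2Z,  H_2 = 0.

We work with the vertex ordering v_0 < v_1 < v_2 < v_3 < v_4 < v_5 < v_6 < v_7 < v_8. The simplices of K, each written with vertices in increasing order, are:

  0-simplices (9): [v_0], [v_1], [v_2], [v_3], [v_4], [v_5], [v_6], [v_7], [v_8]
  1-simplices (27): (27 of them)
  2-simplices (18): (18 of them)

Hence C_0 ≅ Z^9, C_1 ≅ Z^27, C_2 ≅ Z^18.

∂_1: C_1 → C_0 maps an edge to its endpoints' difference, ∂[p,q] = q − p. For instance
  ∂[v_4,v_7] = [v_7] − [v_4].
The resulting 9×27 matrix has rank 8, and its Smith normal form has invariant factors (1,1,1,1,1,1,1,1).

∂_2: C_2 → C_1 sends each 2-simplex [p,q,r] to [q,r] − [p,r] + [p,q]. For instance
  ∂[v_1,v_2,v_4] = [v_2,v_4] − [v_1,v_4] + [v_1,v_2],
  ∂[v_1,v_7,v_8] = [v_7,v_8] − [v_1,v_8] + [v_1,v_7].
The resulting 27×18 matrix has rank 18, and its Smith normal form has invariant factors (1,1,1,1,1,1,1,1,1,1,1,1,1,1,1,1,1,2).

Reading off H_k = ker ∂_k / im ∂_{k+1}:

  H_0: rank C_0 − rank ∂_1 = 9 − 8 = 1, and the invariant factors of ∂_1 are all 1, so H_0 = Z.
  H_1: rank ker ∂_1 − rank ∂_2 = (27 − 8) − 18 = 1, and ∂_2 has invariant factor 2 > 1, so H_1 = Z ⊕ Z/2Z.
  H_2: rank ker ∂_2 − rank ∂_3 = (18 − 18) − 0 = 0, and there is no ∂_3, so H_2 = 0.

As a check, the Euler characteristic is 9 − 27 + 18 = 0, which agrees with 1 − 1 + 0 = 0.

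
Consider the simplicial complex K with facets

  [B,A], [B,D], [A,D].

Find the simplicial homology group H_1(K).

We work with the vertex ordering A < B < D. The simplices of K, each written with vertices in increasing order, are:

  0-simplices (3): A, B, D
  1-simplices (3): AB, AD, BD

so the chain groups are C_0 ≅ Z^3, C_1 ≅ Z^3.

Boundary ∂_1: C_1 → C_0 is given by ∂[p,q] = [q] − [p].
As a 3×3 matrix over Z this has rank 2, with invariant factors (1,1).

Now H_k = ker ∂_k / im ∂_{k+1}, so:

  H_1: rank ker ∂_1 − rank ∂_2 = (3 − 2) − 0 = 1, and there is no ∂_2, so H_1 ≅ Z.

H_1 ≅ Z.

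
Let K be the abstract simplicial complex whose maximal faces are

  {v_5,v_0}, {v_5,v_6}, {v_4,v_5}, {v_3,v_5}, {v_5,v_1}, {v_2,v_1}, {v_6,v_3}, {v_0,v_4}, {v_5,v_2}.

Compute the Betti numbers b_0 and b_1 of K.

b_0 = 1, b_1 = 3.

Take the total order v_0 < v_1 < v_2 < v_3 < v_4 < v_5 < v_6 on the vertex set. Then K (dimension 1) consists of the simplices:

  0-simplices (7): [v_0], [v_1], [v_2], [v_3], [v_4], [v_5], [v_6]
  1-simplices (9): [v_0,v_4], [v_0,v_5], [v_1,v_2], [v_1,v_5], [v_2,v_5], [v_3,v_5], [v_3,v_6], [v_4,v_5], [v_5,v_6]

so the chain groups are C_0 ≅ Z^7, C_1 ≅ Z^9.

The boundary map ∂_1: C_1 → C_0 is given by ∂[p,q] = [q] − [p]. For instance
  ∂[v_0,v_5] = [v_5] − [v_0].
This gives a 7×9 integer matrix of rank 6; reducing to Smith normal form yields diagonal entries (1,1,1,1,1,1).

From H_k ≅ ker(∂_k) / im(∂_{k+1}) we obtain:

  H_0: rank C_0 − rank ∂_1 = 7 − 6 = 1, and the invariant factors of ∂_1 are all 1, so H_0 = Z.
  H_1: rank ker ∂_1 − rank ∂_2 = (9 − 6) − 0 = 3, and there is no ∂_2, so H_1 = Z^3.

As a check, the Euler characteristic is 7 − 9 = -2, which agrees with 1 − 3 = -2.
(K is a triangulation of a wedge of 3 circles.)

Hence the Betti numbers are b_0 = 1, b_1 = 3.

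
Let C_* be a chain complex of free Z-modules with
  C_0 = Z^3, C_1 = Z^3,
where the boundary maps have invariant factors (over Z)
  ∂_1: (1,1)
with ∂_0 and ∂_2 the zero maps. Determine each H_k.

H_0 ≅ Z,  H_1 ≅ Z.

H_0: b_0 = 3 − 0 − 2 = 1; torsion from ∂_1 factors > 1: none. So H_0 ≅ Z.
H_1: b_1 = 3 − 2 − 0 = 1; torsion from ∂_2 factors > 1: none. So H_1 ≅ Z.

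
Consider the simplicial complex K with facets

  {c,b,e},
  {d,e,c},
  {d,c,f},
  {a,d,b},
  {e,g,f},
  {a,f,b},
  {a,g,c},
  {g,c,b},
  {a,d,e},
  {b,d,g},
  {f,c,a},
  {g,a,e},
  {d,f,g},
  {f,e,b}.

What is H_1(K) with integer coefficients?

H_1 ≅ Z^2.

We work with the vertex ordering a < b < c < d < e < f < g. The simplices of K, each written with vertices in increasing order, are:

  0-simplices (7): a, b, c, d, e, f, g
  1-simplices (21): ab, ac, ad, ae, af, ag, bc, bd, be, bf, bg, cd, ce, cf, cg, de, df, dg, ef, eg, fg
  2-simplices (14): abd, abf, acf, acg, ade, aeg, bce, bcg, bdg, bef, cde, cdf, dfg, efg

Hence C_0 ≅ Z^7, C_1 ≅ Z^21, C_2 ≅ Z^14.

∂_1: C_1 → C_0 maps an edge to its endpoints' difference, ∂[p,q] = q − p.
The resulting 7×21 matrix has rank 6, and its Smith normal form has invariant factors (1,1,1,1,1,1).

The boundary map ∂_2: C_2 → C_1 acts by ∂[p,q,r] = [q,r] − [p,r] + [p,q]. For instance
  ∂dfg = fg − dg + df,
  ∂efg = fg − eg + ef.
This gives a 21×14 integer matrix of rank 13; reducing to Smith normal form yields diagonal entries (1,1,1,1,1,1,1,1,1,1,1,1,1).

From H_k ≅ ker(∂_k) / im(∂_{k+1}) we obtain:

  H_1: rank ker ∂_1 − rank ∂_2 = (21 − 6) − 13 = 2, and the invariant factors of ∂_2 are all 1, so H_1 = Z^2.

(K is a triangulation of the torus T^2.)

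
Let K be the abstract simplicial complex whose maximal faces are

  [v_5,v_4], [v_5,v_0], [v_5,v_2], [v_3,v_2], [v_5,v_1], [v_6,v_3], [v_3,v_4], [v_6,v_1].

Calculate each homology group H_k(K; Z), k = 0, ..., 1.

H_0 = Z,  H_1 = Z^2.

Order the vertices as v_0 < v_1 < v_2 < v_3 < v_4 < v_5 < v_6. Listing each simplex with vertices in this order, K has dimension 1 with simplices:

  0-simplices (7): [v_0], [v_1], [v_2], [v_3], [v_4], [v_5], [v_6]
  1-simplices (8): [v_0,v_5], [v_1,v_5], [v_1,v_6], [v_2,v_3], [v_2,v_5], [v_3,v_4], [v_3,v_6], [v_4,v_5]

so the chain groups are C_0 ≅ Z^7, C_1 ≅ Z^8.

∂_1: C_1 → C_0 sends each edge [p,q] (with p < q) to q − p. For instance
  ∂[v_1,v_6] = [v_6] − [v_1].
As a 7×8 matrix over Z this has rank 6, with invariant factors (1,1,1,1,1,1).

Now H_k = ker ∂_k / im ∂_{k+1}, so:

  H_0: rank C_0 − rank ∂_1 = 7 − 6 = 1, and the invariant factors of ∂_1 are all 1, so H_0 ≅ Z.
  H_1: rank ker ∂_1 − rank ∂_2 = (8 − 6) − 0 = 2, and there is no ∂_2, so H_1 ≅ Z^2.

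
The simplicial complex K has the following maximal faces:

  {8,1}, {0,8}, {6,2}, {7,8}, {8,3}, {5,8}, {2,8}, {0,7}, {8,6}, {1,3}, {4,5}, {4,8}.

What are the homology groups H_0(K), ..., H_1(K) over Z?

H_0 ≅ Z,  H_1 ≅ Z^4.

Fix the vertex order 0 < 1 < 2 < 3 < 4 < 5 < 6 < 7 < 8 and write every simplex with vertices in increasing order. Then dim K = 1 and the simplices of K are:

  0-simplices (9): [0], [1], [2], [3], [4], [5], [6], [7], [8]
  1-simplices (12): [0,7], [0,8], [1,3], [1,8], [2,6], [2,8], [3,8], [4,5], [4,8], [5,8], [6,8], [7,8]

Hence C_0 ≅ Z^9, C_1 ≅ Z^12.

The boundary map ∂_1: C_1 → C_0 maps an edge to its endpoints' difference, ∂[p,q] = q − p. For instance
  ∂[7,8] = [8] − [7].
This gives a 9×12 integer matrix of rank 8; reducing to Smith normal form yields diagonal entries (1,1,1,1,1,1,1,1).

Computing H_k = (kernel of ∂_k) / (image of ∂_{k+1}):

  H_0: rank C_0 − rank ∂_1 = 9 − 8 = 1, and the invariant factors of ∂_1 are all 1, so H_0 ≅ Z.
  H_1: rank ker ∂_1 − rank ∂_2 = (12 − 8) − 0 = 4, and there is no ∂_2, so H_1 ≅ Z^4.

As a check, the Euler characteristic is 9 − 12 = -3, which agrees with 1 − 4 = -3.
(K is a triangulation of a wedge of 4 circles.)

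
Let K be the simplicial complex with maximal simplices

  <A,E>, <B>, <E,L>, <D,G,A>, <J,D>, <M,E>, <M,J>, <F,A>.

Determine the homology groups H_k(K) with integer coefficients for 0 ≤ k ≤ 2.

Fix the vertex order A < B < D < E < F < G < J < L < M and write every simplex with vertices in increasing order. Then dim K = 2 and the simplices of K are:

  0-simplices (9): A, B, D, E, F, G, J, L, M
  1-simplices (9): AD, AE, AF, AG, DG, DJ, EL, EM, JM
  2-simplices (1): ADG

so the chain groups are C_0 ≅ Z^9, C_1 ≅ Z^9, C_2 ≅ Z^1.

The boundary map ∂_1: C_1 → C_0 maps an edge to its endpoints' difference, ∂[p,q] = q − p.
This gives a 9×9 integer matrix of rank 7; reducing to Smith normal form yields diagonal entries (1,1,1,1,1,1,1).

The boundary map ∂_2: C_2 → C_1 sends each 2-simplex [p,q,r] to [q,r] − [p,r] + [p,q]. For instance
  ∂ADG = DG − AG + AD.
The resulting 9×1 matrix has rank 1, and its Smith normal form has invariant factors (1).

Reading off H_k = ker ∂_k / im ∂_{k+1}:

  H_0: rank C_0 − rank ∂_1 = 9 − 7 = 2, and the invariant factors of ∂_1 are all 1, so H_0 ≅ Z^2.
  H_1: rank ker ∂_1 − rank ∂_2 = (9 − 7) − 1 = 1, and the invariant factors of ∂_2 are all 1, so H_1 ≅ Z.
  H_2: rank ker ∂_2 − rank ∂_3 = (1 − 1) − 0 = 0, and there is no ∂_3, so H_2 ≅ 0.

H_0 = Z^2,  H_1 = Z,  H_2 = 0.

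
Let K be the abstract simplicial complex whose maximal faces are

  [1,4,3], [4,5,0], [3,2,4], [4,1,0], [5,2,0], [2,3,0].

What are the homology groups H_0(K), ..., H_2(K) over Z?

H_0 = Z,  H_1 = Z,  H_2 = 0.

We work with the vertex ordering 0 < 1 < 2 < 3 < 4 < 5. The simplices of K, each written with vertices in increasing order, are:

  0-simplices (6): [0], [1], [2], [3], [4], [5]
  1-simplices (12): [0,1], [0,2], [0,3], [0,4], [0,5], [1,3], [1,4], [2,3], [2,4], [2,5], [3,4], [4,5]
  2-simplices (6): [0,1,4], [0,2,3], [0,2,5], [0,4,5], [1,3,4], [2,3,4]

Hence C_0 ≅ Z^6, C_1 ≅ Z^12, C_2 ≅ Z^6.

∂_1: C_1 → C_0 maps an edge to its endpoints' difference, ∂[p,q] = q − p.
This gives a 6×12 integer matrix of rank 5; reducing to Smith normal form yields diagonal entries (1,1,1,1,1).

Boundary ∂_2: C_2 → C_1 maps a triangle to the signed sum of its edges. For instance
  ∂[2,3,4] = [3,4] − [2,4] + [2,3],
  ∂[0,1,4] = [1,4] − [0,4] + [0,1].
As a 12×6 matrix over Z this has rank 6, with invariant factors (1,1,1,1,1,1).

From H_k ≅ ker(∂_k) / im(∂_{k+1}) we obtain:

  H_0: rank C_0 − rank ∂_1 = 6 − 5 = 1, and the invariant factors of ∂_1 are all 1, so H_0 = Z.
  H_1: rank ker ∂_1 − rank ∂_2 = (12 − 5) − 6 = 1, and the invariant factors of ∂_2 are all 1, so H_1 = Z.
  H_2: rank ker ∂_2 − rank ∂_3 = (6 − 6) − 0 = 0, and there is no ∂_3, so H_2 = 0.

(K is a triangulation of the cylinder S^1 x I.)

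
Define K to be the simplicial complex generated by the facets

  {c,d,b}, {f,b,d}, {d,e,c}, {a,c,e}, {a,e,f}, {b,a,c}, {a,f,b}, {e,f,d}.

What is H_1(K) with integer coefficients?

We work with the vertex ordering a < b < c < d < e < f. The simplices of K, each written with vertices in increasing order, are:

  0-simplices (6): a, b, c, d, e, f
  1-simplices (12): ab, ac, ae, af, bc, bd, bf, cd, ce, de, df, ef
  2-simplices (8): abc, abf, ace, aef, bcd, bdf, cde, def

so the chain groups are C_0 ≅ Z^6, C_1 ≅ Z^12, C_2 ≅ Z^8.

Boundary ∂_1: C_1 → C_0 maps an edge to its endpoints' difference, ∂[p,q] = q − p.
The 6×12 boundary matrix has rank 5 and Smith normal form diag(1,1,1,1,1).

Boundary ∂_2: C_2 → C_1 sends each 2-simplex [p,q,r] to [q,r] − [p,r] + [p,q]. For instance
  ∂cde = de − ce + cd,
  ∂aef = ef − af + ae.
This gives a 12×8 integer matrix of rank 7; reducing to Smith normal form yields diagonal entries (1,1,1,1,1,1,1).

From H_k ≅ ker(∂_k) / im(∂_{k+1}) we obtain:

  H_1: rank ker ∂_1 − rank ∂_2 = (12 − 5) − 7 = 0, and the invariant factors of ∂_2 are all 1, so H_1 = 0.

H_1 = 0.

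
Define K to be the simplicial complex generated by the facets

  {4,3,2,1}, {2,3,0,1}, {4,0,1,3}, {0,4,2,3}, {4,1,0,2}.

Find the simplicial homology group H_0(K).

H_0 ≅ Z.

Fix the vertex order 0 < 1 < 2 < 3 < 4 and write every simplex with vertices in increasing order. Then dim K = 3 and the simplices of K are:

  0-simplices (5): [0], [1], [2], [3], [4]
  1-simplices (10): [0,1], [0,2], [0,3], [0,4], [1,2], [1,3], [1,4], [2,3], [2,4], [3,4]
  2-simplices (10): [0,1,2], [0,1,3], [0,1,4], [0,2,3], [0,2,4], [0,3,4], [1,2,3], [1,2,4], [1,3,4], [2,3,4]
  3-simplices (5): [0,1,2,3], [0,1,2,4], [0,1,3,4], [0,2,3,4], [1,2,3,4]

giving chain groups C_0 ≅ Z^5, C_1 ≅ Z^10, C_2 ≅ Z^10, C_3 ≅ Z^5.

∂_1: C_1 → C_0 sends each edge [p,q] (with p < q) to q − p. For instance
  ∂[2,3] = [3] − [2].
The resulting 5×10 matrix has rank 4, and its Smith normal form has invariant factors (1,1,1,1).

The boundary map ∂_2: C_2 → C_1 acts by ∂[p,q,r] = [q,r] − [p,r] + [p,q]. For instance
  ∂[0,3,4] = [3,4] − [0,4] + [0,3],
  ∂[0,1,4] = [1,4] − [0,4] + [0,1].
The resulting 10×10 matrix has rank 6, and its Smith normal form has invariant factors (1,1,1,1,1,1).

Boundary ∂_3: C_3 → C_2 sends each 3-simplex σ to the alternating sum Σ_i (−1)^i (σ with its i-th vertex removed). For instance
  ∂[0,2,3,4] = [2,3,4] − [0,3,4] + [0,2,4] − [0,2,3],
  ∂[0,1,2,4] = [1,2,4] − [0,2,4] + [0,1,4] − [0,1,2].
The 10×5 boundary matrix has rank 4 and Smith normal form diag(1,1,1,1).

Now H_k = ker ∂_k / im ∂_{k+1}, so:

  H_0: rank C_0 − rank ∂_1 = 5 − 4 = 1, and the invariant factors of ∂_1 are all 1, so H_0 ≅ Z.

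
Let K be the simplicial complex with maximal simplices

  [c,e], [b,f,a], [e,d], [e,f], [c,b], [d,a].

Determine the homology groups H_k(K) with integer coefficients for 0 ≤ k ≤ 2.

Take the total order a < b < c < d < e < f on the vertex set. Then K (dimension 2) consists of the simplices:

  0-simplices (6): a, b, c, d, e, f
  1-simplices (8): ab, ad, af, bc, bf, ce, de, ef
  2-simplices (1): abf

so the chain groups are C_0 ≅ Z^6, C_1 ≅ Z^8, C_2 ≅ Z^1.

The boundary map ∂_1: C_1 → C_0 sends each edge [p,q] (with p < q) to q − p.
The 6×8 boundary matrix has rank 5 and Smith normal form diag(1,1,1,1,1).

Boundary ∂_2: C_2 → C_1 maps a triangle to the signed sum of its edges. For instance
  ∂abf = bf − af + ab.
The 8×1 boundary matrix has rank 1 and Smith normal form diag(1).

Computing H_k = (kernel of ∂_k) / (image of ∂_{k+1}):

  H_0: rank C_0 − rank ∂_1 = 6 − 5 = 1, and the invariant factors of ∂_1 are all 1, so H_0 = Z.
  H_1: rank ker ∂_1 − rank ∂_2 = (8 − 5) − 1 = 2, and the invariant factors of ∂_2 are all 1, so H_1 = Z^2.
  H_2: rank ker ∂_2 − rank ∂_3 = (1 − 1) − 0 = 0, and there is no ∂_3, so H_2 = 0.

H_0 = Z,  H_1 = Z^2,  H_2 = 0.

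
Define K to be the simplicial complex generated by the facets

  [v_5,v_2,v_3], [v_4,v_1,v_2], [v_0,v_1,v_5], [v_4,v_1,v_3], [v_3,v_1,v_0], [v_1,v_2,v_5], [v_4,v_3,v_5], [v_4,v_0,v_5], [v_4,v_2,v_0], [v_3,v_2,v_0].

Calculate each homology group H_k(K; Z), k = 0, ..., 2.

H_0 ≅ Z,  H_1 ≅ Z/2,  H_2 = 0.

Order the vertices as v_0 < v_1 < v_2 < v_3 < v_4 < v_5. Listing each simplex with vertices in this order, K has dimension 2 with simplices:

  0-simplices (6): [v_0], [v_1], [v_2], [v_3], [v_4], [v_5]
  1-simplices (15): (15 of them)
  2-simplices (10): [v_0,v_1,v_3], [v_0,v_1,v_5], [v_0,v_2,v_3], [v_0,v_2,v_4], [v_0,v_4,v_5], [v_1,v_2,v_4], [v_1,v_2,v_5], [v_1,v_3,v_4], [v_2,v_3,v_5], [v_3,v_4,v_5]

so the chain groups are C_0 ≅ Z^6, C_1 ≅ Z^15, C_2 ≅ Z^10.

∂_1: C_1 → C_0 maps an edge to its endpoints' difference, ∂[p,q] = q − p. For instance
  ∂[v_0,v_4] = [v_4] − [v_0].
This gives a 6×15 integer matrix of rank 5; reducing to Smith normal form yields diagonal entries (1,1,1,1,1).

The boundary map ∂_2: C_2 → C_1 maps a triangle to the signed sum of its edges. For instance
  ∂[v_0,v_1,v_3] = [v_1,v_3] − [v_0,v_3] + [v_0,v_1],
  ∂[v_1,v_2,v_5] = [v_2,v_5] − [v_1,v_5] + [v_1,v_2].
The 15×10 boundary matrix has rank 10 and Smith normal form diag(1,1,1,1,1,1,1,1,1,2).

Now H_k = ker ∂_k / im ∂_{k+1}, so:

  H_0: rank C_0 − rank ∂_1 = 6 − 5 = 1, and the invariant factors of ∂_1 are all 1, so H_0 ≅ Z.
  H_1: rank ker ∂_1 − rank ∂_2 = (15 − 5) − 10 = 0, and ∂_2 has invariant factor 2 > 1, so H_1 ≅ Z/2.
  H_2: rank ker ∂_2 − rank ∂_3 = (10 − 10) − 0 = 0, and there is no ∂_3, so H_2 ≅ 0.

As a check, the Euler characteristic is 6 − 15 + 10 = 1, which agrees with 1 − 0 + 0 = 1.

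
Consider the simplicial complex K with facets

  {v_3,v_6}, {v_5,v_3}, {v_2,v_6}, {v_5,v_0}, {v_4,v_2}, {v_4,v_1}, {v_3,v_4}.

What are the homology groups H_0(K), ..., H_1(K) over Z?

Fix the vertex order v_0 < v_1 < v_2 < v_3 < v_4 < v_5 < v_6 and write every simplex with vertices in increasing order. Then dim K = 1 and the simplices of K are:

  0-simplices (7): [v_0], [v_1], [v_2], [v_3], [v_4], [v_5], [v_6]
  1-simplices (7): [v_0,v_5], [v_1,v_4], [v_2,v_4], [v_2,v_6], [v_3,v_4], [v_3,v_5], [v_3,v_6]

giving chain groups C_0 ≅ Z^7, C_1 ≅ Z^7.

Boundary ∂_1: C_1 → C_0 is given by ∂[p,q] = [q] − [p].
The 7×7 boundary matrix has rank 6 and Smith normal form diag(1,1,1,1,1,1).

Now H_k = ker ∂_k / im ∂_{k+1}, so:

  H_0: rank C_0 − rank ∂_1 = 7 − 6 = 1, and the invariant factors of ∂_1 are all 1, so H_0 ≅ Z.
  H_1: rank ker ∂_1 − rank ∂_2 = (7 − 6) − 0 = 1, and there is no ∂_2, so H_1 ≅ Z.

As a check, the Euler characteristic is 7 − 7 = 0, which agrees with 1 − 1 = 0.

H_0 ≅ Z,  H_1 ≅ Z.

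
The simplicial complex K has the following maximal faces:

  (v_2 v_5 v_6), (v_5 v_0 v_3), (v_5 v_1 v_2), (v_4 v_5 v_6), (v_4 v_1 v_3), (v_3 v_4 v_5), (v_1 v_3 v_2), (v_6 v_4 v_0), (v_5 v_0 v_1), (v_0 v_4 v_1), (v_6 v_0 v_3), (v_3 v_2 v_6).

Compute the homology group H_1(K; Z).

Order the vertices as v_0 < v_1 < v_2 < v_3 < v_4 < v_5 < v_6. Listing each simplex with vertices in this order, K has dimension 2 with simplices:

  0-simplices (7): [v_0], [v_1], [v_2], [v_3], [v_4], [v_5], [v_6]
  1-simplices (18): (18 of them)
  2-simplices (12): (12 of them)

so the chain groups are C_0 ≅ Z^7, C_1 ≅ Z^18, C_2 ≅ Z^12.

Boundary ∂_1: C_1 → C_0 is given by ∂[p,q] = [q] − [p]. For instance
  ∂[v_3,v_4] = [v_4] − [v_3].
The resulting 7×18 matrix has rank 6, and its Smith normal form has invariant factors (1,1,1,1,1,1).

The boundary map ∂_2: C_2 → C_1 maps a triangle to the signed sum of its edges. For instance
  ∂[v_0,v_1,v_5] = [v_1,v_5] − [v_0,v_5] + [v_0,v_1],
  ∂[v_4,v_5,v_6] = [v_5,v_6] − [v_4,v_6] + [v_4,v_5].
The 18×12 boundary matrix has rank 12 and Smith normal form diag(1,1,1,1,1,1,1,1,1,1,1,2).

Computing H_k = (kernel of ∂_k) / (image of ∂_{k+1}):

  H_1: rank ker ∂_1 − rank ∂_2 = (18 − 6) − 12 = 0, and ∂_2 has invariant factor 2 > 1, so H_1 ≅ Z/2.

H_1 = Z/2.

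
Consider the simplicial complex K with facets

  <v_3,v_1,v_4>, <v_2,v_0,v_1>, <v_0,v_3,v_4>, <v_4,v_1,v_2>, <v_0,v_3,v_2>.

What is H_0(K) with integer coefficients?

K has 5 vertices, 10 edges, 5 triangles.
rank ∂_0 = 0, rank ∂_1 = 4 ⇒ b_0 = 5 − 0 − 4 = 1; all invariant factors of ∂_1 are 1 so no torsion. So H_0 = Z.

H_0 = Z.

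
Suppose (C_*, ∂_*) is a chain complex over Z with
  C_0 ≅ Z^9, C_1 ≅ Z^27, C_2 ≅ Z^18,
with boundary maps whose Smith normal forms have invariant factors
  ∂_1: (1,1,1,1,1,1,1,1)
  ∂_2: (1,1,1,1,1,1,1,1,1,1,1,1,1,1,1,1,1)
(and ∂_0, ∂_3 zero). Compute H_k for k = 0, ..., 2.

H_0 ≅ Z,  H_1 ≅ Z^2,  H_2 ≅ Z.

H_0: b_0 = 9 − 0 − 8 = 1; torsion from ∂_1 factors > 1: none. So H_0 ≅ Z.
H_1: b_1 = 27 − 8 − 17 = 2; torsion from ∂_2 factors > 1: none. So H_1 ≅ Z^2.
H_2: b_2 = 18 − 17 − 0 = 1; torsion from ∂_3 factors > 1: none. So H_2 ≅ Z.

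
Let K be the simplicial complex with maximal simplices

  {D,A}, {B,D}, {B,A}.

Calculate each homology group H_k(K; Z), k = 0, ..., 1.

Fix the vertex order A < B < D and write every simplex with vertices in increasing order. Then dim K = 1 and the simplices of K are:

  0-simplices (3): A, B, D
  1-simplices (3): AB, AD, BD

giving chain groups C_0 ≅ Z^3, C_1 ≅ Z^3.

∂_1: C_1 → C_0 is given by ∂[p,q] = [q] − [p]. For instance
  ∂BD = D − B.
The resulting 3×3 matrix has rank 2, and its Smith normal form has invariant factors (1,1).

Computing H_k = (kernel of ∂_k) / (image of ∂_{k+1}):

  H_0: rank C_0 − rank ∂_1 = 3 − 2 = 1, and the invariant factors of ∂_1 are all 1, so H_0 ≅ Z.
  H_1: rank ker ∂_1 − rank ∂_2 = (3 − 2) − 0 = 1, and there is no ∂_2, so H_1 ≅ Z.

(K is a triangulation of the circle S^1.)

H_0 = Z,  H_1 = Z.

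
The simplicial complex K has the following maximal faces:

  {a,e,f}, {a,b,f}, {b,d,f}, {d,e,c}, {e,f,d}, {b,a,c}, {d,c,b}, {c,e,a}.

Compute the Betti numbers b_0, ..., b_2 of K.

Take the total order a < b < c < d < e < f on the vertex set. Then K (dimension 2) consists of the simplices:

  0-simplices (6): a, b, c, d, e, f
  1-simplices (12): ab, ac, ae, af, bc, bd, bf, cd, ce, de, df, ef
  2-simplices (8): abc, abf, ace, aef, bcd, bdf, cde, def

giving chain groups C_0 ≅ Z^6, C_1 ≅ Z^12, C_2 ≅ Z^8.

The boundary map ∂_1: C_1 → C_0 sends each edge [p,q] (with p < q) to q − p. For instance
  ∂cd = d − c.
As a 6×12 matrix over Z this has rank 5, with invariant factors (1,1,1,1,1).

The boundary map ∂_2: C_2 → C_1 acts by ∂[p,q,r] = [q,r] − [p,r] + [p,q]. For instance
  ∂aef = ef − af + ae,
  ∂abf = bf − af + ab.
This gives a 12×8 integer matrix of rank 7; reducing to Smith normal form yields diagonal entries (1,1,1,1,1,1,1).

Reading off H_k = ker ∂_k / im ∂_{k+1}:

  H_0: rank C_0 − rank ∂_1 = 6 − 5 = 1, and the invariant factors of ∂_1 are all 1, so H_0 = Z.
  H_1: rank ker ∂_1 − rank ∂_2 = (12 − 5) − 7 = 0, and the invariant factors of ∂_2 are all 1, so H_1 = 0.
  H_2: rank ker ∂_2 − rank ∂_3 = (8 − 7) − 0 = 1, and there is no ∂_3, so H_2 = Z.

As a check, the Euler characteristic is 6 − 12 + 8 = 2, which agrees with 1 − 0 + 1 = 2.

Hence the Betti numbers are b_0 = 1, b_1 = 0, b_2 = 1.

b_0 = 1, b_1 = 0, b_2 = 1.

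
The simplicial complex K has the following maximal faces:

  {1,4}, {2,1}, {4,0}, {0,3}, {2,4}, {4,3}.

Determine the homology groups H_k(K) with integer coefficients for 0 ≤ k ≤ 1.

H_0 = Z,  H_1 = Z^2.

We work with the vertex ordering 0 < 1 < 2 < 3 < 4. The simplices of K, each written with vertices in increasing order, are:

  0-simplices (5): [0], [1], [2], [3], [4]
  1-simplices (6): [0,3], [0,4], [1,2], [1,4], [2,4], [3,4]

giving chain groups C_0 ≅ Z^5, C_1 ≅ Z^6.

Boundary ∂_1: C_1 → C_0 is given by ∂[p,q] = [q] − [p]. For instance
  ∂[0,4] = [4] − [0].
As a 5×6 matrix over Z this has rank 4, with invariant factors (1,1,1,1).

From H_k ≅ ker(∂_k) / im(∂_{k+1}) we obtain:

  H_0: rank C_0 − rank ∂_1 = 5 − 4 = 1, and the invariant factors of ∂_1 are all 1, so H_0 ≅ Z.
  H_1: rank ker ∂_1 − rank ∂_2 = (6 − 4) − 0 = 2, and there is no ∂_2, so H_1 ≅ Z^2.

As a check, the Euler characteristic is 5 − 6 = -1, which agrees with 1 − 2 = -1.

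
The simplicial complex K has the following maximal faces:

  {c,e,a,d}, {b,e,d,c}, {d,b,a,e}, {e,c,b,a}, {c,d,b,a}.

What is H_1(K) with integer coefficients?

Take the total order a < b < c < d < e on the vertex set. Then K (dimension 3) consists of the simplices:

  0-simplices (5): a, b, c, d, e
  1-simplices (10): ab, ac, ad, ae, bc, bd, be, cd, ce, de
  2-simplices (10): abc, abd, abe, acd, ace, ade, bcd, bce, bde, cde
  3-simplices (5): abcd, abce, abde, acde, bcde

giving chain groups C_0 ≅ Z^5, C_1 ≅ Z^10, C_2 ≅ Z^10, C_3 ≅ Z^5.

∂_1: C_1 → C_0 maps an edge to its endpoints' difference, ∂[p,q] = q − p. For instance
  ∂cd = d − c.
As a 5×10 matrix over Z this has rank 4, with invariant factors (1,1,1,1).

Boundary ∂_2: C_2 → C_1 maps a triangle to the signed sum of its edges. For instance
  ∂abc = bc − ac + ab,
  ∂ace = ce − ae + ac.
This gives a 10×10 integer matrix of rank 6; reducing to Smith normal form yields diagonal entries (1,1,1,1,1,1).

∂_3: C_3 → C_2 sends each 3-simplex σ to the alternating sum Σ_i (−1)^i (σ with its i-th vertex removed). For instance
  ∂abde = bde − ade + abe − abd,
  ∂abce = bce − ace + abe − abc.
As a 10×5 matrix over Z this has rank 4, with invariant factors (1,1,1,1).

Reading off H_k = ker ∂_k / im ∂_{k+1}:

  H_1: rank ker ∂_1 − rank ∂_2 = (10 − 4) − 6 = 0, and the invariant factors of ∂_2 are all 1, so H_1 ≅ 0.

H_1 ≅ 0.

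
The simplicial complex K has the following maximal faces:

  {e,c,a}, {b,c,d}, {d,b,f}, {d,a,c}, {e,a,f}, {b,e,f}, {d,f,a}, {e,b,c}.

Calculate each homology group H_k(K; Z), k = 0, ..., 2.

H_0 ≅ Z,  H_1 = 0,  H_2 ≅ Z.

Order the vertices as a < b < c < d < e < f. Listing each simplex with vertices in this order, K has dimension 2 with simplices:

  0-simplices (6): a, b, c, d, e, f
  1-simplices (12): ac, ad, ae, af, bc, bd, be, bf, cd, ce, df, ef
  2-simplices (8): acd, ace, adf, aef, bcd, bce, bdf, bef

giving chain groups C_0 ≅ Z^6, C_1 ≅ Z^12, C_2 ≅ Z^8.

∂_1: C_1 → C_0 maps an edge to its endpoints' difference, ∂[p,q] = q − p. For instance
  ∂bc = c − b.
As a 6×12 matrix over Z this has rank 5, with invariant factors (1,1,1,1,1).

Boundary ∂_2: C_2 → C_1 acts by ∂[p,q,r] = [q,r] − [p,r] + [p,q]. For instance
  ∂aef = ef − af + ae,
  ∂bcd = cd − bd + bc.
As a 12×8 matrix over Z this has rank 7, with invariant factors (1,1,1,1,1,1,1).

Computing H_k = (kernel of ∂_k) / (image of ∂_{k+1}):

  H_0: rank C_0 − rank ∂_1 = 6 − 5 = 1, and the invariant factors of ∂_1 are all 1, so H_0 = Z.
  H_1: rank ker ∂_1 − rank ∂_2 = (12 − 5) − 7 = 0, and the invariant factors of ∂_2 are all 1, so H_1 = 0.
  H_2: rank ker ∂_2 − rank ∂_3 = (8 − 7) − 0 = 1, and there is no ∂_3, so H_2 = Z.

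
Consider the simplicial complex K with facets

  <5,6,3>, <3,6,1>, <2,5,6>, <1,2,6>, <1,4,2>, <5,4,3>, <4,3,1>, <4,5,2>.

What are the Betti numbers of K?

Fix the vertex order 1 < 2 < 3 < 4 < 5 < 6 and write every simplex with vertices in increasing order. Then dim K = 2 and the simplices of K are:

  0-simplices (6): [1], [2], [3], [4], [5], [6]
  1-simplices (12): [1,2], [1,3], [1,4], [1,6], [2,4], [2,5], [2,6], [3,4], [3,5], [3,6], [4,5], [5,6]
  2-simplices (8): [1,2,4], [1,2,6], [1,3,4], [1,3,6], [2,4,5], [2,5,6], [3,4,5], [3,5,6]

giving chain groups C_0 ≅ Z^6, C_1 ≅ Z^12, C_2 ≅ Z^8.

Boundary ∂_1: C_1 → C_0 is given by ∂[p,q] = [q] − [p]. For instance
  ∂[3,5] = [5] − [3].
The resulting 6×12 matrix has rank 5, and its Smith normal form has invariant factors (1,1,1,1,1).

The boundary map ∂_2: C_2 → C_1 sends each 2-simplex [p,q,r] to [q,r] − [p,r] + [p,q]. For instance
  ∂[1,3,4] = [3,4] − [1,4] + [1,3],
  ∂[3,4,5] = [4,5] − [3,5] + [3,4].
The 12×8 boundary matrix has rank 7 and Smith normal form diag(1,1,1,1,1,1,1).

From H_k ≅ ker(∂_k) / im(∂_{k+1}) we obtain:

  H_0: rank C_0 − rank ∂_1 = 6 − 5 = 1, and the invariant factors of ∂_1 are all 1, so H_0 = Z.
  H_1: rank ker ∂_1 − rank ∂_2 = (12 − 5) − 7 = 0, and the invariant factors of ∂_2 are all 1, so H_1 = 0.
  H_2: rank ker ∂_2 − rank ∂_3 = (8 − 7) − 0 = 1, and there is no ∂_3, so H_2 = Z.

As a check, the Euler characteristic is 6 − 12 + 8 = 2, which agrees with 1 − 0 + 1 = 2.

Hence the Betti numbers are b_0 = 1, b_1 = 0, b_2 = 1.

b_0 = 1, b_1 = 0, b_2 = 1.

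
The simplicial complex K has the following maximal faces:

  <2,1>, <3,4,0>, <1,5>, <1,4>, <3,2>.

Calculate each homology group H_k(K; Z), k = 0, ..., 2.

K has 6 vertices, 7 edges, 1 triangle.
rank ∂_0 = 0, rank ∂_1 = 5 ⇒ b_0 = 6 − 0 − 5 = 1; all invariant factors of ∂_1 are 1 so no torsion. So H_0 = Z.
rank ∂_1 = 5, rank ∂_2 = 1 ⇒ b_1 = 7 − 5 − 1 = 1; all invariant factors of ∂_2 are 1 so no torsion. So H_1 = Z.
rank ∂_2 = 1, rank ∂_3 = 0 ⇒ b_2 = 1 − 1 − 0 = 0. So H_2 = 0.

H_0 ≅ Z,  H_1 ≅ Z,  H_2 = 0.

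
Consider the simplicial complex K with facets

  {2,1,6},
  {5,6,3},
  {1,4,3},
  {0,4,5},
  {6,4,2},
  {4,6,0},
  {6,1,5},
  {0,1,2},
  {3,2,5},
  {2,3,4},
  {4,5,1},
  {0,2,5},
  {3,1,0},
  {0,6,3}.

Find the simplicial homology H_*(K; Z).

H_0 = Z,  H_1 = Z^2,  H_2 = Z.

Take the total order 0 < 1 < 2 < 3 < 4 < 5 < 6 on the vertex set. Then K (dimension 2) consists of the simplices:

  0-simplices (7): [0], [1], [2], [3], [4], [5], [6]
  1-simplices (21): [0,1], [0,2], [0,3], [0,4], [0,5], [0,6], [1,2], [1,3], [1,4], [1,5], [1,6], [2,3], [2,4], [2,5], [2,6], [3,4], [3,5], [3,6], [4,5], [4,6], [5,6]
  2-simplices (14): [0,1,2], [0,1,3], [0,2,5], [0,3,6], [0,4,5], [0,4,6], [1,2,6], [1,3,4], [1,4,5], [1,5,6], [2,3,4], [2,3,5], [2,4,6], [3,5,6]

Hence C_0 ≅ Z^7, C_1 ≅ Z^21, C_2 ≅ Z^14.

Boundary ∂_1: C_1 → C_0 is given by ∂[p,q] = [q] − [p]. For instance
  ∂[0,1] = [1] − [0].
The 7×21 boundary matrix has rank 6 and Smith normal form diag(1,1,1,1,1,1).

Boundary ∂_2: C_2 → C_1 maps a triangle to the signed sum of its edges. For instance
  ∂[2,4,6] = [4,6] − [2,6] + [2,4],
  ∂[1,5,6] = [5,6] − [1,6] + [1,5].
The 21×14 boundary matrix has rank 13 and Smith normal form diag(1,1,1,1,1,1,1,1,1,1,1,1,1).

Computing H_k = (kernel of ∂_k) / (image of ∂_{k+1}):

  H_0: rank C_0 − rank ∂_1 = 7 − 6 = 1, and the invariant factors of ∂_1 are all 1, so H_0 = Z.
  H_1: rank ker ∂_1 − rank ∂_2 = (21 − 6) − 13 = 2, and the invariant factors of ∂_2 are all 1, so H_1 = Z^2.
  H_2: rank ker ∂_2 − rank ∂_3 = (14 − 13) − 0 = 1, and there is no ∂_3, so H_2 = Z.

As a check, the Euler characteristic is 7 − 21 + 14 = 0, which agrees with 1 − 2 + 1 = 0.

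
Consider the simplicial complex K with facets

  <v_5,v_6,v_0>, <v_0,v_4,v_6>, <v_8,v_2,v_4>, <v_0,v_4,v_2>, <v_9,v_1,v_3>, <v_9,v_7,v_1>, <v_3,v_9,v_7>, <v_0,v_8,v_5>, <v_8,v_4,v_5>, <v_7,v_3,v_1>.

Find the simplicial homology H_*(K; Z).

We work with the vertex ordering v_0 < v_1 < v_2 < v_3 < v_4 < v_5 < v_6 < v_7 < v_8 < v_9. The simplices of K, each written with vertices in increasing order, are:

  0-simplices (10): [v_0], [v_1], [v_2], [v_3], [v_4], [v_5], [v_6], [v_7], [v_8], [v_9]
  1-simplices (18): (18 of them)
  2-simplices (10): [v_0,v_2,v_4], [v_0,v_4,v_6], [v_0,v_5,v_6], [v_0,v_5,v_8], [v_1,v_3,v_7], [v_1,v_3,v_9], [v_1,v_7,v_9], [v_2,v_4,v_8], [v_3,v_7,v_9], [v_4,v_5,v_8]

giving chain groups C_0 ≅ Z^10, C_1 ≅ Z^18, C_2 ≅ Z^10.

Boundary ∂_1: C_1 → C_0 maps an edge to its endpoints' difference, ∂[p,q] = q − p.
The 10×18 boundary matrix has rank 8 and Smith normal form diag(1,1,1,1,1,1,1,1).

Boundary ∂_2: C_2 → C_1 sends each 2-simplex [p,q,r] to [q,r] − [p,r] + [p,q]. For instance
  ∂[v_0,v_4,v_6] = [v_4,v_6] − [v_0,v_6] + [v_0,v_4],
  ∂[v_1,v_7,v_9] = [v_7,v_9] − [v_1,v_9] + [v_1,v_7].
The 18×10 boundary matrix has rank 9 and Smith normal form diag(1,1,1,1,1,1,1,1,1).

From H_k ≅ ker(∂_k) / im(∂_{k+1}) we obtain:

  H_0: rank C_0 − rank ∂_1 = 10 − 8 = 2, and the invariant factors of ∂_1 are all 1, so H_0 = Z^2.
  H_1: rank ker ∂_1 − rank ∂_2 = (18 − 8) − 9 = 1, and the invariant factors of ∂_2 are all 1, so H_1 = Z.
  H_2: rank ker ∂_2 − rank ∂_3 = (10 − 9) − 0 = 1, and there is no ∂_3, so H_2 = Z.

As a check, the Euler characteristic is 10 − 18 + 10 = 2, which agrees with 2 − 1 + 1 = 2.
(K is a triangulation of the disjoint union of the 2-sphere S^2 and the cylinder S^1 x I.)

H_0 = Z^2,  H_1 = Z,  H_2 = Z.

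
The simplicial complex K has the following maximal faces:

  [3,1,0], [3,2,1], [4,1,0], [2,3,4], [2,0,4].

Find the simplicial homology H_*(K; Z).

Order the vertices as 0 < 1 < 2 < 3 < 4. Listing each simplex with vertices in this order, K has dimension 2 with simplices:

  0-simplices (5): [0], [1], [2], [3], [4]
  1-simplices (10): [0,1], [0,2], [0,3], [0,4], [1,2], [1,3], [1,4], [2,3], [2,4], [3,4]
  2-simplices (5): [0,1,3], [0,1,4], [0,2,4], [1,2,3], [2,3,4]

Hence C_0 ≅ Z^5, C_1 ≅ Z^10, C_2 ≅ Z^5.

∂_1: C_1 → C_0 is given by ∂[p,q] = [q] − [p]. For instance
  ∂[1,4] = [4] − [1].
As a 5×10 matrix over Z this has rank 4, with invariant factors (1,1,1,1).

Boundary ∂_2: C_2 → C_1 maps a triangle to the signed sum of its edges. For instance
  ∂[2,3,4] = [3,4] − [2,4] + [2,3],
  ∂[1,2,3] = [2,3] − [1,3] + [1,2].
This gives a 10×5 integer matrix of rank 5; reducing to Smith normal form yields diagonal entries (1,1,1,1,1).

Reading off H_k = ker ∂_k / im ∂_{k+1}:

  H_0: rank C_0 − rank ∂_1 = 5 − 4 = 1, and the invariant factors of ∂_1 are all 1, so H_0 = Z.
  H_1: rank ker ∂_1 − rank ∂_2 = (10 − 4) − 5 = 1, and the invariant factors of ∂_2 are all 1, so H_1 = Z.
  H_2: rank ker ∂_2 − rank ∂_3 = (5 − 5) − 0 = 0, and there is no ∂_3, so H_2 = 0.

H_0 = Z,  H_1 = Z,  H_2 = 0.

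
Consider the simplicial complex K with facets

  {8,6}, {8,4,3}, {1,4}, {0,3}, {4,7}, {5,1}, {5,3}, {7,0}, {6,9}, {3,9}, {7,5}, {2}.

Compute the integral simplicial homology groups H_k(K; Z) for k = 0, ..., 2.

H_0 = Z^2,  H_1 = Z^4,  H_2 = 0.

We work with the vertex ordering 0 < 1 < 2 < 3 < 4 < 5 < 6 < 7 < 8 < 9. The simplices of K, each written with vertices in increasing order, are:

  0-simplices (10): [0], [1], [2], [3], [4], [5], [6], [7], [8], [9]
  1-simplices (13): [0,3], [0,7], [1,4], [1,5], [3,4], [3,5], [3,8], [3,9], [4,7], [4,8], [5,7], [6,8], [6,9]
  2-simplices (1): [3,4,8]

giving chain groups C_0 ≅ Z^10, C_1 ≅ Z^13, C_2 ≅ Z^1.

The boundary map ∂_1: C_1 → C_0 sends each edge [p,q] (with p < q) to q − p. For instance
  ∂[1,4] = [4] − [1].
The resulting 10×13 matrix has rank 8, and its Smith normal form has invariant factors (1,1,1,1,1,1,1,1).

∂_2: C_2 → C_1 sends each 2-simplex [p,q,r] to [q,r] − [p,r] + [p,q]. For instance
  ∂[3,4,8] = [4,8] − [3,8] + [3,4].
This gives a 13×1 integer matrix of rank 1; reducing to Smith normal form yields diagonal entries (1).

Computing H_k = (kernel of ∂_k) / (image of ∂_{k+1}):

  H_0: rank C_0 − rank ∂_1 = 10 − 8 = 2, and the invariant factors of ∂_1 are all 1, so H_0 = Z^2.
  H_1: rank ker ∂_1 − rank ∂_2 = (13 − 8) − 1 = 4, and the invariant factors of ∂_2 are all 1, so H_1 = Z^4.
  H_2: rank ker ∂_2 − rank ∂_3 = (1 − 1) − 0 = 0, and there is no ∂_3, so H_2 = 0.

As a check, the Euler characteristic is 10 − 13 + 1 = -2, which agrees with 2 − 4 + 0 = -2.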